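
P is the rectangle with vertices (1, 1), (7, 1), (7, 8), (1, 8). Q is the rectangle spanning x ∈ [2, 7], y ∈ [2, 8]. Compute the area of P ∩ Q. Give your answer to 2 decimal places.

|P∩Q|: x∈[2,7], y∈[2,8] → 5·6 = 30.

30.00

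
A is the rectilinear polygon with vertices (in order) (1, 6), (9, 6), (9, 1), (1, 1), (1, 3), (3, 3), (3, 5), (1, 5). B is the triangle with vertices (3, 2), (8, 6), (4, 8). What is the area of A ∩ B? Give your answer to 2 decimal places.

8.67

The intersection is the polygon with vertices (8,6), (3,2), (3.667,6).
By the shoelace formula its area is 8.67.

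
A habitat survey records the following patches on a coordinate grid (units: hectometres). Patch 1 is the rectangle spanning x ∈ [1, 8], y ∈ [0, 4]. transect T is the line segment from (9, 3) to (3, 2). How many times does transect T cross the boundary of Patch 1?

The segment meets the boundary at (8,2.833).

1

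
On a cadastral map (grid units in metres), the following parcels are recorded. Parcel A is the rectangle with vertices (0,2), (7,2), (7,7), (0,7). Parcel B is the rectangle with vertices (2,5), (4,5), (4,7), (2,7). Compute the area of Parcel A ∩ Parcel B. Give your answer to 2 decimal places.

|Parcel A∩Parcel B|: x∈[2,4], y∈[5,7] → 2·2 = 4.

4.00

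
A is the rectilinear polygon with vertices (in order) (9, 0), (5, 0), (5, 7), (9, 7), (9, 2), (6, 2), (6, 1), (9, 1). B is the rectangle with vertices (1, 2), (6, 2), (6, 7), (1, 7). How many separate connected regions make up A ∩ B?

1

A ∩ B is a single connected region.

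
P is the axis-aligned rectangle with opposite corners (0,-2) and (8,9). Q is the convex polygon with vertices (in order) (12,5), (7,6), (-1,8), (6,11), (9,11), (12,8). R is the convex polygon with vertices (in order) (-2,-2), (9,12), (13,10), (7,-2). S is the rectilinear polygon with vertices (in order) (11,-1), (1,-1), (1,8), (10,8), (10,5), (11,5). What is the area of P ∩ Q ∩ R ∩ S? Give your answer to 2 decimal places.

The intersection is the polygon with vertices (7,6), (4.731,6.567), (5.857,8), (8,8), (8,5.8).
By the shoelace formula its area is 5.19.

5.19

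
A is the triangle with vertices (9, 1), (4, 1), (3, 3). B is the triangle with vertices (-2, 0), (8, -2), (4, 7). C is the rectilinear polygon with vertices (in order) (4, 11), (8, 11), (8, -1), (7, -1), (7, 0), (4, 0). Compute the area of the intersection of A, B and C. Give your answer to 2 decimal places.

3.10

The intersection is the polygon with vertices (6.261,1.913), (6.667,1), (4,1), (4,2.667).
By the shoelace formula its area is 3.10.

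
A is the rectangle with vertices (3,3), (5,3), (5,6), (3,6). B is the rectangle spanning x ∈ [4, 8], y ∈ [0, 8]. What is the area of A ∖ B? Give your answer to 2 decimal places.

|A∩B|: x∈[4,5], y∈[3,6] → 1·3 = 3.
|A| = 6.
|A ∖ B| = |A| − |A∩B| = 6 − 3 = 3.00.

3.00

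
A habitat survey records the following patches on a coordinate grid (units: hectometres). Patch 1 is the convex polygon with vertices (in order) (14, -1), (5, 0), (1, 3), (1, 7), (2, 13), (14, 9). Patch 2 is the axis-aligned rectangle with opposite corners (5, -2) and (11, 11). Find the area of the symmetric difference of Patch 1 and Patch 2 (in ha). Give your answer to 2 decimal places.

85.50

|Patch 1| = 140.5, |Patch 2| = 78, |Patch 1∩Patch 2| = 66.5.
|Patch 1 △ Patch 2| = |Patch 1| + |Patch 2| − 2·|Patch 1∩Patch 2| = 140.5 + 78 − 133 = 85.50.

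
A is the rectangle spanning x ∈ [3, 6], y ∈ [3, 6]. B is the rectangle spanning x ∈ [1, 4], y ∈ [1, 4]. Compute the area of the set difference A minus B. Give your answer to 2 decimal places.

8.00

|A∩B|: x∈[3,4], y∈[3,4] → 1·1 = 1.
|A| = 9.
|A ∖ B| = |A| − |A∩B| = 9 − 1 = 8.00.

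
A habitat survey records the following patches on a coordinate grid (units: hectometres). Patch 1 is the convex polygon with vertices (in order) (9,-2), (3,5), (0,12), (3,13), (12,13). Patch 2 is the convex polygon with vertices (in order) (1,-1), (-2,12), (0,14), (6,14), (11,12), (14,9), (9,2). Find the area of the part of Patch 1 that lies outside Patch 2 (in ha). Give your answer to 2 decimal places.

9.83

|Patch 1| = 103.5, |Patch 1∩Patch 2| = 93.6719.
|Patch 1 ∖ Patch 2| = |Patch 1| − |Patch 1∩Patch 2| = 103.5 − 93.6719 = 9.83.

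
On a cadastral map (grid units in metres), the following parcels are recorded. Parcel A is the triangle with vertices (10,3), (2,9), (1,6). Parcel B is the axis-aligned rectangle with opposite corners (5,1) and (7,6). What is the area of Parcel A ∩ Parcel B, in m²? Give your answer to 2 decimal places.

The intersection is the polygon with vertices (7,5.25), (7,4), (5,4.667), (5,6), (6,6).
By the shoelace formula its area is 2.96.

2.96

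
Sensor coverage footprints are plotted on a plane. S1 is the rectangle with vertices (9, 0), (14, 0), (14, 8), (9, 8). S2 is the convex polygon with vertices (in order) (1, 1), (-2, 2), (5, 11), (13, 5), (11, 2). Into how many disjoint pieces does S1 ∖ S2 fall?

1

S1 ∖ S2 is a single connected region.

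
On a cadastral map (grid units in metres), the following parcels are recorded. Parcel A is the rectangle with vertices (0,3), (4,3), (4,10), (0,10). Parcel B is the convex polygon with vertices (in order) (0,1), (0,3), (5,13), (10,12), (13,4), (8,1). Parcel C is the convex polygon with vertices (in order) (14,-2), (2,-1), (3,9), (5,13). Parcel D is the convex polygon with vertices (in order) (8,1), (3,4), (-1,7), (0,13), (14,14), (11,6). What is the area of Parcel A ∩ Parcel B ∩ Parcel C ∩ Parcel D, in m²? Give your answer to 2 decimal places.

The intersection is the polygon with vertices (3,9), (3.5,10), (4,10), (4,3.4), (3,4), (2.535,4.349).
By the shoelace formula its area is 7.21.

7.21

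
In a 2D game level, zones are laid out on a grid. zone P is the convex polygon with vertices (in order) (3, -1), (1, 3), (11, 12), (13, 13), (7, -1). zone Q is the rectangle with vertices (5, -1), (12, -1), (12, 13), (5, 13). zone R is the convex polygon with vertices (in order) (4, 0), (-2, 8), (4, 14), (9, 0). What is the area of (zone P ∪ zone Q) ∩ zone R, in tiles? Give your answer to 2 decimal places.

The region (zone P ∪ zone Q) ∩ zone R is the polygon with vertices (5,6.6), (5,11.2), (9,0), (4,0), (1.448,3.403).
By the shoelace formula its area is 35.82.

35.82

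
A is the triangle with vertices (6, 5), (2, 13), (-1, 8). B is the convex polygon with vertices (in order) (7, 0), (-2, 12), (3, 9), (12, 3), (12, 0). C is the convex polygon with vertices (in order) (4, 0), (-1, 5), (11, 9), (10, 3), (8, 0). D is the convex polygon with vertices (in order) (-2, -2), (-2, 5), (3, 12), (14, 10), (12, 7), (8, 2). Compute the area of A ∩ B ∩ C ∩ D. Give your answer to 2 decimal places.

The intersection is the polygon with vertices (5,7), (6,5), (2.938,6.312).
By the shoelace formula its area is 2.41.

2.41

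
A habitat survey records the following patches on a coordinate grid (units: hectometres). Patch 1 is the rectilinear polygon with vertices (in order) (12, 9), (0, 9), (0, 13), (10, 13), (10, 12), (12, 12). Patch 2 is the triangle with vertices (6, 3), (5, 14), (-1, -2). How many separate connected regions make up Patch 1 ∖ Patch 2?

Patch 1 ∖ Patch 2 splits into 2 disjoint pieces (area 24.9091, area 15.5).

2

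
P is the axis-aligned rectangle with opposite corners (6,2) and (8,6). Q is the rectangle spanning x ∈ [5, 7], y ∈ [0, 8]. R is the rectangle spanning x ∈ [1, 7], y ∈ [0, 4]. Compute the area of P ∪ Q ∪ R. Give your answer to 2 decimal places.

36.00

By inclusion–exclusion:
Individual areas: |P| = 8, |Q| = 16, |R| = 24.
|P∩Q|: x∈[6,7], y∈[2,6] → 1·4 = 4.
|P∩R|: x∈[6,7], y∈[2,4] → 1·2 = 2.
|Q∩R|: x∈[5,7], y∈[0,4] → 2·4 = 8.
|P∩Q∩R| = 2.
|P ∪ Q ∪ R| = 48 − 14 + 2 = 36.00.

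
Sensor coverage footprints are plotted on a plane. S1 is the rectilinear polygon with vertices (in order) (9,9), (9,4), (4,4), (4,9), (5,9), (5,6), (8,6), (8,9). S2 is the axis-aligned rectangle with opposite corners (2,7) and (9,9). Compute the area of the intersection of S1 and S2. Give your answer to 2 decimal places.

4.00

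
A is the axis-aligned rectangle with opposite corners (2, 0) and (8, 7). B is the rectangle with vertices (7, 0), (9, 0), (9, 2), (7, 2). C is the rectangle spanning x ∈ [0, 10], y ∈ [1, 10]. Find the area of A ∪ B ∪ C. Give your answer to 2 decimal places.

97.00

By inclusion–exclusion:
Individual areas: |A| = 42, |B| = 4, |C| = 90.
|A∩B|: x∈[7,8], y∈[0,2] → 1·2 = 2.
|A∩C|: x∈[2,8], y∈[1,7] → 6·6 = 36.
|B∩C|: x∈[7,9], y∈[1,2] → 2·1 = 2.
|A∩B∩C| = 1.
|A ∪ B ∪ C| = 136 − 40 + 1 = 97.00.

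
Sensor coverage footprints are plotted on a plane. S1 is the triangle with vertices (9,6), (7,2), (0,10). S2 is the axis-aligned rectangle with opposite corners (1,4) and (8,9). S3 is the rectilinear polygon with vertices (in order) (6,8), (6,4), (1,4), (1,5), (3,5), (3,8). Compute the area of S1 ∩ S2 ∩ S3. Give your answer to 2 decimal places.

The intersection is the polygon with vertices (6,7.333), (6,4), (5.25,4), (3,6.571), (3,8), (4.5,8).
By the shoelace formula its area is 8.61.

8.61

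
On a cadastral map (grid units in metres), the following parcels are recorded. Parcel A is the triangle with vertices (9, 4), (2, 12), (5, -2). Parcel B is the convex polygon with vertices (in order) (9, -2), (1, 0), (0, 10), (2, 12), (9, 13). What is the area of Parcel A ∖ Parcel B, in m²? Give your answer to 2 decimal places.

0.40

|Parcel A| = 37, |Parcel A∩Parcel B| = 36.6011.
|Parcel A ∖ Parcel B| = |Parcel A| − |Parcel A∩Parcel B| = 37 − 36.6011 = 0.40.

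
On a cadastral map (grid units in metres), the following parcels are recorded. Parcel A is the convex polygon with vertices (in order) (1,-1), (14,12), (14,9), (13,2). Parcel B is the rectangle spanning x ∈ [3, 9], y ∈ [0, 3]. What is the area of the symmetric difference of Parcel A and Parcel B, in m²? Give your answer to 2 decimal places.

50.00

|Parcel A| = 60, |Parcel B| = 18, |Parcel A∩Parcel B| = 14.
|Parcel A △ Parcel B| = |Parcel A| + |Parcel B| − 2·|Parcel A∩Parcel B| = 60 + 18 − 28 = 50.00.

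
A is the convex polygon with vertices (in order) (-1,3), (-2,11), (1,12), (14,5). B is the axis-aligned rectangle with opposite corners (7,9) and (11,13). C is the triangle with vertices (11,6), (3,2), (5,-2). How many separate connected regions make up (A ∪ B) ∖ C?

2

(A ∪ B) ∖ C splits into 2 disjoint pieces (area 76.1439, area 16).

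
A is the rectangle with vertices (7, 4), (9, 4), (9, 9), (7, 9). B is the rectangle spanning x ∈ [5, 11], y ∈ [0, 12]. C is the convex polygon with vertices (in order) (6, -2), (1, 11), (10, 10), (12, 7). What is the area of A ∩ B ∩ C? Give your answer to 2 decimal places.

The intersection is the polygon with vertices (7,9), (9,9), (9,4), (7,4).
By the shoelace formula its area is 10.00.

10.00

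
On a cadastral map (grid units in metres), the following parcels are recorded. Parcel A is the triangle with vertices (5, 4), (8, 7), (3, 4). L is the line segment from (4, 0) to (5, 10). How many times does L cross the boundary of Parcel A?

The segment meets the boundary at (4.489,4.894), (4.4,4).

2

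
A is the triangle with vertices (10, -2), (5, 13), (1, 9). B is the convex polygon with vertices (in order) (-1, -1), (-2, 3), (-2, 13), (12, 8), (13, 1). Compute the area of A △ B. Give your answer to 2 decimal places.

120.21

|A| = 40, |B| = 150.5, |A∩B| = 35.145.
|A △ B| = |A| + |B| − 2·|A∩B| = 40 + 150.5 − 70.2899 = 120.21.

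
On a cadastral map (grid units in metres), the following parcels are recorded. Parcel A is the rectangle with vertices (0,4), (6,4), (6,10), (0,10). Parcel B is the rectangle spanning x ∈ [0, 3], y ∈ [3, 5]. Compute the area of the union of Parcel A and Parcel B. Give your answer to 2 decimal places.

By inclusion–exclusion:
Individual areas: |Parcel A| = 36, |Parcel B| = 6.
|Parcel A∩Parcel B|: x∈[0,3], y∈[4,5] → 3·1 = 3.
|Parcel A ∪ Parcel B| = 42 − 3 = 39.00.

39.00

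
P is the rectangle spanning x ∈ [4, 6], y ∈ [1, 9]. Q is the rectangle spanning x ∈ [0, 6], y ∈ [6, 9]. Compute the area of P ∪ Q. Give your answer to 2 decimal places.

By inclusion–exclusion:
Individual areas: |P| = 16, |Q| = 18.
|P∩Q|: x∈[4,6], y∈[6,9] → 2·3 = 6.
|P ∪ Q| = 34 − 6 = 28.00.

28.00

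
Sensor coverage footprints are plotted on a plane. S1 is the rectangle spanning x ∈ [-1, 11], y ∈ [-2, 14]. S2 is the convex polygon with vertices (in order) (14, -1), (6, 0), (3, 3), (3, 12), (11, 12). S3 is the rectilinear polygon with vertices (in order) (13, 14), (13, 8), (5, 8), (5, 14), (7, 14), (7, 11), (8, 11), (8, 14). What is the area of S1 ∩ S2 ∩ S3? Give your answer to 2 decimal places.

23.00

The intersection is the polygon with vertices (7,12), (7,11), (8,11), (8,12), (11,12), (11,8), (5,8), (5,12).
By the shoelace formula its area is 23.00.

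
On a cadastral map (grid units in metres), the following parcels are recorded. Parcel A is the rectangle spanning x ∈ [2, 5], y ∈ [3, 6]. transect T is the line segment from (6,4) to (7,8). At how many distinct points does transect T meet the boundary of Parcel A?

The segment lies entirely outside Parcel A and never meets its boundary.

0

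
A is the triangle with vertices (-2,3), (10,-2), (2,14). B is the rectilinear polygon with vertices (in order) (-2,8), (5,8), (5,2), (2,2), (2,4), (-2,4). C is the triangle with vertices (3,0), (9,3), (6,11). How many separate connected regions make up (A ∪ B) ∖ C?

(A ∪ B) ∖ C splits into 2 disjoint pieces (area 10.45, area 54.175).

2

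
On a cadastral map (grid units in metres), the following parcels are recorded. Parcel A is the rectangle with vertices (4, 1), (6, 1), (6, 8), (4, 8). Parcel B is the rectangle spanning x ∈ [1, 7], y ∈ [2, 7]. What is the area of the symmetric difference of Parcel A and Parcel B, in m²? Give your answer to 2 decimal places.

24.00

|Parcel A∩Parcel B|: x∈[4,6], y∈[2,7] → 2·5 = 10.
|Parcel A △ Parcel B| = |Parcel A| + |Parcel B| − 2·|Parcel A∩Parcel B| = 14 + 30 − 20 = 24.00.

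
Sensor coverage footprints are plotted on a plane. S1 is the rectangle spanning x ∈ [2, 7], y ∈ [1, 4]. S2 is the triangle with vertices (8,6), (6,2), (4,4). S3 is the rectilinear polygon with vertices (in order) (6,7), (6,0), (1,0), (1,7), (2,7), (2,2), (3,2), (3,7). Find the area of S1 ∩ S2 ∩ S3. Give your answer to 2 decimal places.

The intersection is the polygon with vertices (4,4), (6,4), (6,2).
By the shoelace formula its area is 2.00.

2.00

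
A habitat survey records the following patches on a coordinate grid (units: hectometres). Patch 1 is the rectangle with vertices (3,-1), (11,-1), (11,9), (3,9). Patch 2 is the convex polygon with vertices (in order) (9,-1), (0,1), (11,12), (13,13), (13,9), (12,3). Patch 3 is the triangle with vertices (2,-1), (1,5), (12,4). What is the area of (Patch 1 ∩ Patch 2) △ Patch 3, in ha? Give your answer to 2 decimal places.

|Patch 1 ∩ Patch 2| = 60.8333.
|(Patch 1 ∩ Patch 2) ∩ Patch 3| = 22.8488.
|(Patch 1 ∩ Patch 2) △ Patch 3| = 60.8333 + 32.5 − 45.6976 = 47.64.

47.64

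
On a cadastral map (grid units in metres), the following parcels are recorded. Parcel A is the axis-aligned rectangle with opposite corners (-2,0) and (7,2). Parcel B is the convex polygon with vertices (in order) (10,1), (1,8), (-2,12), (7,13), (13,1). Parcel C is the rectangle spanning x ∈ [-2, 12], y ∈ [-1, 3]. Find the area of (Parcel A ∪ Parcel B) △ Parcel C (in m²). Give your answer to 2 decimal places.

|Parcel A ∪ Parcel B| = 99.
|(Parcel A ∪ Parcel B) ∩ Parcel C| = 24.5714.
|(Parcel A ∪ Parcel B) △ Parcel C| = 99 + 56 − 49.1429 = 105.86.

105.86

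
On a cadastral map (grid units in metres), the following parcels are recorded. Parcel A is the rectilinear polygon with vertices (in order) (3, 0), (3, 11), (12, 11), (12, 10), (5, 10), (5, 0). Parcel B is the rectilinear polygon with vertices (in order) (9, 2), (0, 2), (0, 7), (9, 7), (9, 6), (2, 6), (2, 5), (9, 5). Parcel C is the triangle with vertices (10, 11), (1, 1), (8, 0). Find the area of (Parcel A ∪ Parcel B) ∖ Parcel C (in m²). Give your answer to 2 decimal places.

|Parcel A ∪ Parcel B| = 59.
|(Parcel A ∪ Parcel B) ∩ Parcel C| = 22.5142.
|(Parcel A ∪ Parcel B) ∖ Parcel C| = 59 − 22.5142 = 36.49.

36.49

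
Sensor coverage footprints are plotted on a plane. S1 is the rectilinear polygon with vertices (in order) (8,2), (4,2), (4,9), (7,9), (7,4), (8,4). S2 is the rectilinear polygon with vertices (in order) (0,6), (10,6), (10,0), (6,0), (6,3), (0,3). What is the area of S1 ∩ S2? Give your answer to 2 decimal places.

The intersection is the polygon with vertices (6,2), (6,3), (4,3), (4,6), (7,6), (7,4), (8,4), (8,2).
By the shoelace formula its area is 12.00.

12.00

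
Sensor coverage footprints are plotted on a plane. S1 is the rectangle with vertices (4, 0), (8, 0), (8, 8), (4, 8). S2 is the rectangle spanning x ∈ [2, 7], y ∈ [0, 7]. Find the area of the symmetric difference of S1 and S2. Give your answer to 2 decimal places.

|S1∩S2|: x∈[4,7], y∈[0,7] → 3·7 = 21.
|S1 △ S2| = |S1| + |S2| − 2·|S1∩S2| = 32 + 35 − 42 = 25.00.

25.00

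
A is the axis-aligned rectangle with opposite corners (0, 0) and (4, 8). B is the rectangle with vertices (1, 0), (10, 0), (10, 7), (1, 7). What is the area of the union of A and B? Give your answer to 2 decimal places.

74.00

By inclusion–exclusion:
Individual areas: |A| = 32, |B| = 63.
|A∩B|: x∈[1,4], y∈[0,7] → 3·7 = 21.
|A ∪ B| = 95 − 21 = 74.00.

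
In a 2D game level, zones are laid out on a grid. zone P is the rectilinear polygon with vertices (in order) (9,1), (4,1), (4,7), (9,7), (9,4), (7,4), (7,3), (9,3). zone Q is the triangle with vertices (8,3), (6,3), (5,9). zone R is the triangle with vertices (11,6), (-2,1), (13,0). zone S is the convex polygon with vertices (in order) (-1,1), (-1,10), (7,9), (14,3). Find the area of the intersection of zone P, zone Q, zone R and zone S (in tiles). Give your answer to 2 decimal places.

1.55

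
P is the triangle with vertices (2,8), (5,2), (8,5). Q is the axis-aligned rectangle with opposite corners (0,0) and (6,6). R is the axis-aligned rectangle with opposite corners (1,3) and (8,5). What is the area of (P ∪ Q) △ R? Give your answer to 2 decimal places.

32.00

|P ∪ Q| = 42.
|(P ∪ Q) ∩ R| = 12.
|(P ∪ Q) △ R| = 42 + 14 − 24 = 32.00.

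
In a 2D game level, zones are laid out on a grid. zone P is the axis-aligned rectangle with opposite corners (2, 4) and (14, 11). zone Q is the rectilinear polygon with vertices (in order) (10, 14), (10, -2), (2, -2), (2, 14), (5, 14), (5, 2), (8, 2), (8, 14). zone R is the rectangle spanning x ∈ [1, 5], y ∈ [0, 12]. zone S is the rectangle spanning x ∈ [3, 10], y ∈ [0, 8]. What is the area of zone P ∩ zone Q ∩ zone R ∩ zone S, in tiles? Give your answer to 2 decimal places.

The intersection is the polygon with vertices (3,4), (3,8), (5,8), (5,4).
By the shoelace formula its area is 8.00.

8.00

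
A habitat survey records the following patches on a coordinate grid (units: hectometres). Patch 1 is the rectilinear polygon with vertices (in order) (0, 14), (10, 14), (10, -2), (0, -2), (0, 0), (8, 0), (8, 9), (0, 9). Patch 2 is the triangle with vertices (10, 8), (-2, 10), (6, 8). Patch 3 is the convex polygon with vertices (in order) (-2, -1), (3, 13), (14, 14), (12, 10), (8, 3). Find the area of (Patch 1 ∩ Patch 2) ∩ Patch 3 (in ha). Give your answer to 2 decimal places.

|Patch 1 ∩ Patch 2| = 1.1667.
|(Patch 1 ∩ Patch 2) ∩ Patch 3| = 0.78.

0.78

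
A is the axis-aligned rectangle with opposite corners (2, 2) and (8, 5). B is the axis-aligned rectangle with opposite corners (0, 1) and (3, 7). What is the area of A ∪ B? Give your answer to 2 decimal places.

By inclusion–exclusion:
Individual areas: |A| = 18, |B| = 18.
|A∩B|: x∈[2,3], y∈[2,5] → 1·3 = 3.
|A ∪ B| = 36 − 3 = 33.00.

33.00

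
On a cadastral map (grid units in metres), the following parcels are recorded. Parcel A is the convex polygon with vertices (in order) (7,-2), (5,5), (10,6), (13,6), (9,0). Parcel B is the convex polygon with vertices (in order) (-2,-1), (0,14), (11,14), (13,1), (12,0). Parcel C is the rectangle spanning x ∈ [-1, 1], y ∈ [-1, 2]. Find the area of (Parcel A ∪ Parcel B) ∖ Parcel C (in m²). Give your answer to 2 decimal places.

|Parcel A ∪ Parcel B| = 190.6917.
|(Parcel A ∪ Parcel B) ∩ Parcel C| = 5.7143.
|(Parcel A ∪ Parcel B) ∖ Parcel C| = 190.6917 − 5.7143 = 184.98.

184.98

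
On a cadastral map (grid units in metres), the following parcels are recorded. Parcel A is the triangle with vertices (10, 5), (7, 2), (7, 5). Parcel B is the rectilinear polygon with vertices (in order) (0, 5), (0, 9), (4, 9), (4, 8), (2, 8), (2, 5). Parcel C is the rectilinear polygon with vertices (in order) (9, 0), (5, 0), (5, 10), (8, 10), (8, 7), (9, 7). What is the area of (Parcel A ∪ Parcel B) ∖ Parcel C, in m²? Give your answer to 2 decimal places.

10.50

|Parcel A ∪ Parcel B| = 14.5.
|(Parcel A ∪ Parcel B) ∩ Parcel C| = 4.
|(Parcel A ∪ Parcel B) ∖ Parcel C| = 14.5 − 4 = 10.50.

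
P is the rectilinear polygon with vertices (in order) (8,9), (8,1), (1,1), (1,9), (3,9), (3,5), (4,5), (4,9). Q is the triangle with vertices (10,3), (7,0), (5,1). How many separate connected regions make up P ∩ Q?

P ∩ Q is a single connected region.

1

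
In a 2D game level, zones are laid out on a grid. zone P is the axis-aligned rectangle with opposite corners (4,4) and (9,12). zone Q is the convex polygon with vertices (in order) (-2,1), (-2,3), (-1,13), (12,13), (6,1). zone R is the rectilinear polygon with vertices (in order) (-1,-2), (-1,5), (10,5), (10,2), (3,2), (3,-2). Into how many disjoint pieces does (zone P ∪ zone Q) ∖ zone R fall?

2

(zone P ∪ zone Q) ∖ zone R splits into 2 disjoint pieces (area 3.25, area 96).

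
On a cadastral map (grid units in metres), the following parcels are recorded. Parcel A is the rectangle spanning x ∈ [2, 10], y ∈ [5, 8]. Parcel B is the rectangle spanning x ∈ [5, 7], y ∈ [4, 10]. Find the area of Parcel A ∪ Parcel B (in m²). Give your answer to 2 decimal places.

By inclusion–exclusion:
Individual areas: |Parcel A| = 24, |Parcel B| = 12.
|Parcel A∩Parcel B|: x∈[5,7], y∈[5,8] → 2·3 = 6.
|Parcel A ∪ Parcel B| = 36 − 6 = 30.00.

30.00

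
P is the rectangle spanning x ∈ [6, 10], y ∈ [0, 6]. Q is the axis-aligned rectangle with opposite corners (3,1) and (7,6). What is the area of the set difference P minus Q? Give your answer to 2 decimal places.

|P∩Q|: x∈[6,7], y∈[1,6] → 1·5 = 5.
|P| = 24.
|P ∖ Q| = |P| − |P∩Q| = 24 − 5 = 19.00.

19.00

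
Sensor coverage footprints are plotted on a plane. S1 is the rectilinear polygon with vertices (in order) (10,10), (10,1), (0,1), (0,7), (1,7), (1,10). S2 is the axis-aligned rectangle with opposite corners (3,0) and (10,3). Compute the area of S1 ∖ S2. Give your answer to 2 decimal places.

73.00

|S1| = 87, |S1∩S2| = 14.
|S1 ∖ S2| = |S1| − |S1∩S2| = 87 − 14 = 73.00.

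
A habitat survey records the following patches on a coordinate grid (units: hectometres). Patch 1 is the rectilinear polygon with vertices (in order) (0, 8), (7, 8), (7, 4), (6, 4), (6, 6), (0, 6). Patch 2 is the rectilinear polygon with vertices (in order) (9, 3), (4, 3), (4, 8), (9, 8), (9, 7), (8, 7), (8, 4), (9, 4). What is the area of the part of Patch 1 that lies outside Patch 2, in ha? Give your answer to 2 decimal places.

|Patch 1| = 16, |Patch 1∩Patch 2| = 8.
|Patch 1 ∖ Patch 2| = |Patch 1| − |Patch 1∩Patch 2| = 16 − 8 = 8.00.

8.00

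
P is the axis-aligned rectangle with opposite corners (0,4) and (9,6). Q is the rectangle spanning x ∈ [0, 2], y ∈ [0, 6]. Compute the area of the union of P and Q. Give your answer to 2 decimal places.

26.00

By inclusion–exclusion:
Individual areas: |P| = 18, |Q| = 12.
|P∩Q|: x∈[0,2], y∈[4,6] → 2·2 = 4.
|P ∪ Q| = 30 − 4 = 26.00.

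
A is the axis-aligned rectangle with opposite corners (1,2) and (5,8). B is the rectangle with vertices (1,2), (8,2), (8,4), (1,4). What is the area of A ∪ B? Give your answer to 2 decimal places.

30.00

By inclusion–exclusion:
Individual areas: |A| = 24, |B| = 14.
|A∩B|: x∈[1,5], y∈[2,4] → 4·2 = 8.
|A ∪ B| = 38 − 8 = 30.00.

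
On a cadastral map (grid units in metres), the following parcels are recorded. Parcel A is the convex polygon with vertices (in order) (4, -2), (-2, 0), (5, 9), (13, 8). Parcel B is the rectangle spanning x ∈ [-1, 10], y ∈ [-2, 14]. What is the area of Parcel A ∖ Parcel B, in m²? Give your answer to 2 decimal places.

|Parcel A| = 78.5, |Parcel A∩Parcel B| = 72.128.
|Parcel A ∖ Parcel B| = |Parcel A| − |Parcel A∩Parcel B| = 78.5 − 72.128 = 6.37.

6.37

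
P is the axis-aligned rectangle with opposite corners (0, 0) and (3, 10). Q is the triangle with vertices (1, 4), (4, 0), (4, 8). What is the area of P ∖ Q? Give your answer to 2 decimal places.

24.67

|P| = 30, |P∩Q| = 5.3333.
|P ∖ Q| = |P| − |P∩Q| = 30 − 5.3333 = 24.67.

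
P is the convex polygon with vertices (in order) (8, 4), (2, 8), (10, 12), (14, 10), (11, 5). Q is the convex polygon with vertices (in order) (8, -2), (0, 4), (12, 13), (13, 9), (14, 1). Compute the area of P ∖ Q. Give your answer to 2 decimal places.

11.28

|P| = 52, |P∩Q| = 40.7241.
|P ∖ Q| = |P| − |P∩Q| = 52 − 40.7241 = 11.28.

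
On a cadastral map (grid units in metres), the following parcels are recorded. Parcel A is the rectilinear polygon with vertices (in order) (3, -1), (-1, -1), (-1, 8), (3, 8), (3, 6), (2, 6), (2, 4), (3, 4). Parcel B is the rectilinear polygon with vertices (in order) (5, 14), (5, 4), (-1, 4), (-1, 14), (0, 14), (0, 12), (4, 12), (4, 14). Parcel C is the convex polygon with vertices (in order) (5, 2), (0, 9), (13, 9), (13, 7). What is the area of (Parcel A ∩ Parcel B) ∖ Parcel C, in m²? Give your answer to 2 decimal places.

10.86

|Parcel A ∩ Parcel B| = 14.
|(Parcel A ∩ Parcel B) ∩ Parcel C| = 3.1429.
|(Parcel A ∩ Parcel B) ∖ Parcel C| = 14 − 3.1429 = 10.86.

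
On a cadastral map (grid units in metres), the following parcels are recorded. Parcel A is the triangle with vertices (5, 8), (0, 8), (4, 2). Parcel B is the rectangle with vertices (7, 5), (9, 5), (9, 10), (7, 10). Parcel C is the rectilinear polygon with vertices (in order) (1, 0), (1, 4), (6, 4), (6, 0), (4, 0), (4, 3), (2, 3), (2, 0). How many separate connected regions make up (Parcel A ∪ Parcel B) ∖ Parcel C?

3

(Parcel A ∪ Parcel B) ∖ Parcel C splits into 3 disjoint pieces (area 13.3333, area 0.3333, area 10).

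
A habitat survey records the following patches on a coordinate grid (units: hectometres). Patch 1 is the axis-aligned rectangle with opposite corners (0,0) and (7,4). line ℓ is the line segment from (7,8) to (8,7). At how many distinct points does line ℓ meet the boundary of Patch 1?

0

The segment lies entirely outside Patch 1 and never meets its boundary.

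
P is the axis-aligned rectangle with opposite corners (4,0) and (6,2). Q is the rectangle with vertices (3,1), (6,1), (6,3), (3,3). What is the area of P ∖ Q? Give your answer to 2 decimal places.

2.00

|P∩Q|: x∈[4,6], y∈[1,2] → 2·1 = 2.
|P| = 4.
|P ∖ Q| = |P| − |P∩Q| = 4 − 2 = 2.00.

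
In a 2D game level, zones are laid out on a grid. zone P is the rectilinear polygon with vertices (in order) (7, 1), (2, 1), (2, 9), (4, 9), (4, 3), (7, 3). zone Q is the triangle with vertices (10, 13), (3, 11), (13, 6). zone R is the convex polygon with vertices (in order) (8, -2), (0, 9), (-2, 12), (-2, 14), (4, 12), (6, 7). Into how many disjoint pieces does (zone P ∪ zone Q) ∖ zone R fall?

(zone P ∪ zone Q) ∖ zone R splits into 3 disjoint pieces (area 9.9318, area 0.0278, area 26.6362).

3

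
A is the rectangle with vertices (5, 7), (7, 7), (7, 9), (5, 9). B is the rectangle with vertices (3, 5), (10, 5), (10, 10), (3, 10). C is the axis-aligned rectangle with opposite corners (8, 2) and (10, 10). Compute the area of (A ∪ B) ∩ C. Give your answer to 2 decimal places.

10.00

The region (A ∪ B) ∩ C is the polygon with vertices (10,10), (10,5), (8,5), (8,10).
By the shoelace formula its area is 10.00.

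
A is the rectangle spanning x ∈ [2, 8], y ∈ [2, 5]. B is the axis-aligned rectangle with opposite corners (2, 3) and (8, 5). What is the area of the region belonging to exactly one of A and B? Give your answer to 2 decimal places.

|A∩B|: x∈[2,8], y∈[3,5] → 6·2 = 12.
|A △ B| = |A| + |B| − 2·|A∩B| = 18 + 12 − 24 = 6.00.

6.00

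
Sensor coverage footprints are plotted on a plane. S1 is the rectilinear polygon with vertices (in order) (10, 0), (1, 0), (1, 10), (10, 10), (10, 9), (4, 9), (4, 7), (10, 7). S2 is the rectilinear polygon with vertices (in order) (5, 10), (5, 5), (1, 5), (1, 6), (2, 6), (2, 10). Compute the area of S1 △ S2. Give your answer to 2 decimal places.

|S1| = 78, |S2| = 16, |S1∩S2| = 14.
|S1 △ S2| = |S1| + |S2| − 2·|S1∩S2| = 78 + 16 − 28 = 66.00.

66.00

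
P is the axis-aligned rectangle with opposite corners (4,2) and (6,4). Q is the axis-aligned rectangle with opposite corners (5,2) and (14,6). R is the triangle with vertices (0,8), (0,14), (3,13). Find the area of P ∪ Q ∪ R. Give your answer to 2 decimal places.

By inclusion–exclusion:
Individual areas: |P| = 4, |Q| = 36, |R| = 9.
|P∩Q|: x∈[5,6], y∈[2,4] → 1·2 = 2.
|P∩R| = 0.
|Q∩R| = 0.
|P∩Q∩R| = 0.
|P ∪ Q ∪ R| = 49 − 2 + 0 = 47.00.

47.00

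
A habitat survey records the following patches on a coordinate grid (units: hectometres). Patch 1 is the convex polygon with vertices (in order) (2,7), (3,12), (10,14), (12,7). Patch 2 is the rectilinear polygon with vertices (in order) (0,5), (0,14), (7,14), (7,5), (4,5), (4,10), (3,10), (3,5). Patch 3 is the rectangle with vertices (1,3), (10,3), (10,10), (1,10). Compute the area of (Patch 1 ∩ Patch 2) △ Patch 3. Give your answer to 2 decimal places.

62.59

|Patch 1 ∩ Patch 2| = 21.7857.
|(Patch 1 ∩ Patch 2) ∩ Patch 3| = 11.1.
|(Patch 1 ∩ Patch 2) △ Patch 3| = 21.7857 + 63 − 22.2 = 62.59.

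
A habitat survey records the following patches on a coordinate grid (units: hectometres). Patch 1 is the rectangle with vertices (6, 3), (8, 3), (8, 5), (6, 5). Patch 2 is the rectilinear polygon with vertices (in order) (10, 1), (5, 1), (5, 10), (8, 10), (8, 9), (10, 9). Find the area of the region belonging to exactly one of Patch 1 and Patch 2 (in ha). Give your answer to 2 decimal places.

39.00

|Patch 1| = 4, |Patch 2| = 43, |Patch 1∩Patch 2| = 4.
|Patch 1 △ Patch 2| = |Patch 1| + |Patch 2| − 2·|Patch 1∩Patch 2| = 4 + 43 − 8 = 39.00.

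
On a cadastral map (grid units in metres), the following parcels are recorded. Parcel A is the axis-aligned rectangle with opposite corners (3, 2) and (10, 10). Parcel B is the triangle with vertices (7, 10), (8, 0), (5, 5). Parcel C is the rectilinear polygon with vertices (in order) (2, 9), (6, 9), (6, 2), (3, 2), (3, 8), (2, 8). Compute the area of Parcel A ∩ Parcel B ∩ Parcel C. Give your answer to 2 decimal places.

2.08

The intersection is the polygon with vertices (5,5), (6,7.5), (6,3.333).
By the shoelace formula its area is 2.08.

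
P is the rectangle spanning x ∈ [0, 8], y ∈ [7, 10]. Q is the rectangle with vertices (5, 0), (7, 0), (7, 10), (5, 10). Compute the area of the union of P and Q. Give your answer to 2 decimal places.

38.00

By inclusion–exclusion:
Individual areas: |P| = 24, |Q| = 20.
|P∩Q|: x∈[5,7], y∈[7,10] → 2·3 = 6.
|P ∪ Q| = 44 − 6 = 38.00.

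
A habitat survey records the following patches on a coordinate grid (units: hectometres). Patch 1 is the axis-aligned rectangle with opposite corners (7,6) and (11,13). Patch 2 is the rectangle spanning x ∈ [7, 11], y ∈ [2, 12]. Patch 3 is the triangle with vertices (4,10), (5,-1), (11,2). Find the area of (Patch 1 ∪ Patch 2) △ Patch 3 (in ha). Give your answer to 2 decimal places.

|Patch 1 ∪ Patch 2| = 44.
|(Patch 1 ∪ Patch 2) ∩ Patch 3| = 9.1429.
|(Patch 1 ∪ Patch 2) △ Patch 3| = 44 + 34.5 − 18.2857 = 60.21.

60.21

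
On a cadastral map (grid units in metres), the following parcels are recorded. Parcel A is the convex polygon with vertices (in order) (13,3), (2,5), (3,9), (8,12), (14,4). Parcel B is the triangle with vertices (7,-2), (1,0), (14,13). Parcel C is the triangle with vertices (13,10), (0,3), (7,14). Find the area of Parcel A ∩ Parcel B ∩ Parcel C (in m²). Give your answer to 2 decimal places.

0.63

The intersection is the polygon with vertices (10.143,9.143), (10.507,8.658), (8.667,7.667).
By the shoelace formula its area is 0.63.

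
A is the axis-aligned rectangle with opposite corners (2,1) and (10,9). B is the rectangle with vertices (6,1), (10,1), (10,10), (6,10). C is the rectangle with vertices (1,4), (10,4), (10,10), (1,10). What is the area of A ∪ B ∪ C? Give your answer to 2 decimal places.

By inclusion–exclusion:
Individual areas: |A| = 64, |B| = 36, |C| = 54.
|A∩B|: x∈[6,10], y∈[1,9] → 4·8 = 32.
|A∩C|: x∈[2,10], y∈[4,9] → 8·5 = 40.
|B∩C|: x∈[6,10], y∈[4,10] → 4·6 = 24.
|A∩B∩C| = 20.
|A ∪ B ∪ C| = 154 − 96 + 20 = 78.00.

78.00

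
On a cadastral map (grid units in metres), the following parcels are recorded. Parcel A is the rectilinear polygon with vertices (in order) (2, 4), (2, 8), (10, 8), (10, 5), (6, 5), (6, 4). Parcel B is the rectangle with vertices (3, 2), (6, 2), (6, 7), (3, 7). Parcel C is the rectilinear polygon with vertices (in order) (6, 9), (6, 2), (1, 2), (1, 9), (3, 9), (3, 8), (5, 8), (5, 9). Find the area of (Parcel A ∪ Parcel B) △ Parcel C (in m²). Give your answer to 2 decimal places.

|Parcel A ∪ Parcel B| = 34.
|(Parcel A ∪ Parcel B) ∩ Parcel C| = 22.
|(Parcel A ∪ Parcel B) △ Parcel C| = 34 + 33 − 44 = 23.00.

23.00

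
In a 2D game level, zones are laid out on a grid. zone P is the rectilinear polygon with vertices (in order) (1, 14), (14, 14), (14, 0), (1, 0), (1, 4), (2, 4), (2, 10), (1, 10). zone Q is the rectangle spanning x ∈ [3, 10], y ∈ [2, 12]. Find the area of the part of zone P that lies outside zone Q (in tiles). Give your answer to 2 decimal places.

106.00

|zone P| = 176, |zone P∩zone Q| = 70.
|zone P ∖ zone Q| = |zone P| − |zone P∩zone Q| = 176 − 70 = 106.00.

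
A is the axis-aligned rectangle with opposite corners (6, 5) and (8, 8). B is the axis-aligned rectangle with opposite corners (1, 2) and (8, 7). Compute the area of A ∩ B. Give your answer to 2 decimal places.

|A∩B|: x∈[6,8], y∈[5,7] → 2·2 = 4.

4.00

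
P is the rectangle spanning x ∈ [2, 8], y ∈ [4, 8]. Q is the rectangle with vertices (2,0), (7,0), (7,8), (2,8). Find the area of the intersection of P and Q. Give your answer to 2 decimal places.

|P∩Q|: x∈[2,7], y∈[4,8] → 5·4 = 20.

20.00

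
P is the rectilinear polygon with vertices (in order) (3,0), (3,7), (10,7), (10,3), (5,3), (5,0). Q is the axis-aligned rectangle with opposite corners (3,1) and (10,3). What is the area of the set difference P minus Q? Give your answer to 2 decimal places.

30.00

|P| = 34, |P∩Q| = 4.
|P ∖ Q| = |P| − |P∩Q| = 34 − 4 = 30.00.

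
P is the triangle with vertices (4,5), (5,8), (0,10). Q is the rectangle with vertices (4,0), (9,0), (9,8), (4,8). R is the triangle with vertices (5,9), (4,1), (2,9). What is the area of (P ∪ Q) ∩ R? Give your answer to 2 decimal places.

7.90

The region (P ∪ Q) ∩ R is the polygon with vertices (4.881,8.048), (4,1), (4,5), (2.546,6.818), (2,9), (2.5,9).
By the shoelace formula its area is 7.90.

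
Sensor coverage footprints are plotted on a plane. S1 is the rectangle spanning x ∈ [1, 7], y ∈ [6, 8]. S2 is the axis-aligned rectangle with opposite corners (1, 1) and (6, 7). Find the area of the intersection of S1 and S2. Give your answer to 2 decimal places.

|S1∩S2|: x∈[1,6], y∈[6,7] → 5·1 = 5.

5.00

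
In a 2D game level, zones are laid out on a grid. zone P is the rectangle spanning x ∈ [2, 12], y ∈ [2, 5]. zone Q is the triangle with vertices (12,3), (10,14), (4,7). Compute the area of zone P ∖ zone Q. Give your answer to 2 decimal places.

|zone P| = 30, |zone P∩zone Q| = 3.6364.
|zone P ∖ zone Q| = |zone P| − |zone P∩zone Q| = 30 − 3.6364 = 26.36.

26.36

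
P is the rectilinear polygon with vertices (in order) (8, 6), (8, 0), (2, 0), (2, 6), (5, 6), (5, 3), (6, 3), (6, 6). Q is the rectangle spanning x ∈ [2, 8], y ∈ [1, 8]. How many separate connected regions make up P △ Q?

2

P △ Q splits into 2 disjoint pieces (area 6, area 15).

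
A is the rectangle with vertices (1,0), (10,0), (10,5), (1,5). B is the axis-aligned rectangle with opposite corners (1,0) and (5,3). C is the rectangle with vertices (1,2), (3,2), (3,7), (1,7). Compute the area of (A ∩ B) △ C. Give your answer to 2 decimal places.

|A ∩ B| = 12.
|(A ∩ B) ∩ C| = 2.
|(A ∩ B) △ C| = 12 + 10 − 4 = 18.00.

18.00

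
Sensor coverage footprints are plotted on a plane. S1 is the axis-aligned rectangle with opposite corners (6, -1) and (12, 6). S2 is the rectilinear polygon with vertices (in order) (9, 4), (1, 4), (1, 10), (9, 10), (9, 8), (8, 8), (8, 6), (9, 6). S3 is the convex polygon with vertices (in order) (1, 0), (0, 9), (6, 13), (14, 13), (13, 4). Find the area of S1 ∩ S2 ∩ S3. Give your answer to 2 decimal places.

6.00

The intersection is the polygon with vertices (9,4), (6,4), (6,6), (8,6), (9,6).
By the shoelace formula its area is 6.00.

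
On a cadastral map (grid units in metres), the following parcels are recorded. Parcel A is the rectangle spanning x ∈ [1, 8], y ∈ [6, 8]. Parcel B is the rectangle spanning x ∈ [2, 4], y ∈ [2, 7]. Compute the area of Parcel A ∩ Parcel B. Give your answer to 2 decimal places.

2.00

|Parcel A∩Parcel B|: x∈[2,4], y∈[6,7] → 2·1 = 2.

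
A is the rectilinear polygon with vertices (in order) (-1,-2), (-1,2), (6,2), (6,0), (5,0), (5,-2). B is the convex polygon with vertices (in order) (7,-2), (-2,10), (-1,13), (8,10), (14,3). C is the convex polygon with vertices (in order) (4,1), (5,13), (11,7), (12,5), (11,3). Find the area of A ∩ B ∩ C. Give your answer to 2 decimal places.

1.12

The intersection is the polygon with vertices (6,1.571), (4.618,1.177), (4.075,1.9), (4.083,2), (6,2).
By the shoelace formula its area is 1.12.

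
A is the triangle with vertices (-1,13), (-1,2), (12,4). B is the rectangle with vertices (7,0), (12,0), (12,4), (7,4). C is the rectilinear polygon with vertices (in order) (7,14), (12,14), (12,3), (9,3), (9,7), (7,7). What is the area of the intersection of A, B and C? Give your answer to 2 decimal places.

The intersection is the polygon with vertices (12,4), (9,3.538), (9,4).
By the shoelace formula its area is 0.69.

0.69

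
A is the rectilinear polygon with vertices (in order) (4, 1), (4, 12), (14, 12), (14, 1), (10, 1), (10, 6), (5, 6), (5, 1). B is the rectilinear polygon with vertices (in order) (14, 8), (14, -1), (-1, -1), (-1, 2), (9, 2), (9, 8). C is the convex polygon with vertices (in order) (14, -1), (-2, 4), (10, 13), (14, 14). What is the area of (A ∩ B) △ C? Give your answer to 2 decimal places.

102.89

|A ∩ B| = 31.
|(A ∩ B) ∩ C| = 30.0562.
|(A ∩ B) △ C| = 31 + 132 − 60.1125 = 102.89.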